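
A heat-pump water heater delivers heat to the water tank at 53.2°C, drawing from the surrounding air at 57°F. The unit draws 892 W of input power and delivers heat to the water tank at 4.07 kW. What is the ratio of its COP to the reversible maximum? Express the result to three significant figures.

0.550

Converting, Q̇_H = 4.070 kW = 4070 W, so COP_actual = Q̇_H/Ẇ = 4070/892.0 = 4.563.
In absolute terms T_C = 287.04 K and T_H = 326.35 K, so ΔT = 39.31 K.
COP_Carnot = T_H/ΔT = 326.35/39.31 = 8.302.
η_II = COP_actual/COP_Carnot = 4.563/8.302 = 0.5496.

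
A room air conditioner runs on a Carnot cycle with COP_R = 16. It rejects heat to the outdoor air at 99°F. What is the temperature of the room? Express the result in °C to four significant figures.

18.97 °C

For a Carnot refrigerator COP_R = T_C/(T_H − T_C), so T_C = COP·T_H/(1 + COP).
With T_H = 310.37 K, T_C = 16 × 310.37/17.00 = 292.12 K.
Converting, 292.12 K = 18.97°C.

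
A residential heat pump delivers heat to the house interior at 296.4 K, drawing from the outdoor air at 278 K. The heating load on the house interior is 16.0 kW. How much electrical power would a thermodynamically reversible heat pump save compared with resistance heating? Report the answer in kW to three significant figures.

The reservoir spacing is ΔT = 296.4 − 278 = 18.40 K.
COP_Carnot = T_H/ΔT = 296.40/18.40 = 16.11.
Resistance heating needs Ẇ_res = Q̇_H = 16.00 kW; the reversible heat pump needs only Ẇ_hp = Q̇_H/COP = 0.9933 kW.
Saving = 16.00 − 0.9933 = 15.01 kW.

15.0 kW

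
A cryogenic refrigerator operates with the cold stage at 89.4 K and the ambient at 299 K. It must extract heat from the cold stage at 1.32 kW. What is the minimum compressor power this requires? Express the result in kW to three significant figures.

3.09 kW

The reservoir spacing is ΔT = 299 − 89.4 = 209.6 K.
COP_Carnot = T_C/ΔT = 89.40/209.6 = 0.4265.
Ẇ_min = Q̇/COP_Carnot = 1.320/0.4265 = 3.095 kW.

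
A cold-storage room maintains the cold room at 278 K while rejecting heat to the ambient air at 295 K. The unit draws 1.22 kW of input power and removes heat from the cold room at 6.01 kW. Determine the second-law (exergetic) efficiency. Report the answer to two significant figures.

0.30

COP_actual = Q̇_C/Ẇ = 6.010/1.220 = 4.926.
The reservoir spacing is ΔT = 295 − 278 = 17.00 K.
COP_Carnot = T_C/ΔT = 278.00/17.00 = 16.35.
η_II = COP_actual/COP_Carnot = 4.926/16.35 = 0.3012.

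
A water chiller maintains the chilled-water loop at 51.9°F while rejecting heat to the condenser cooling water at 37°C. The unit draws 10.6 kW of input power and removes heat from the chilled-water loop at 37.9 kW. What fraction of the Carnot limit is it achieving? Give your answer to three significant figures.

0.326

COP_actual = Q̇_C/Ẇ = 37.90/10.60 = 3.575.
In absolute terms T_C = 284.21 K and T_H = 310.15 K, so ΔT = 25.94 K.
COP_Carnot = T_C/ΔT = 284.21/25.94 = 10.95.
η_II = COP_actual/COP_Carnot = 3.575/10.95 = 0.3264.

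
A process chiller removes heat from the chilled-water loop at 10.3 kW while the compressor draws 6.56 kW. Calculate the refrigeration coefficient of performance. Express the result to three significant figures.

The first law gives Q̇_H = Q̇_C + Ẇ, so the three rates are Q̇_C = 10.30, Q̇_H = 16.86, Ẇ = 6.560 kW.
COP_R = Q̇_C/Ẇ = 10.30/6.560 = 1.570.

1.57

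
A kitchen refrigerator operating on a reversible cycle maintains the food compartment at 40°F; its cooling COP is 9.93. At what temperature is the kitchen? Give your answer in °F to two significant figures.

COP_R = T_C/(T_H − T_C) gives T_H − T_C = T_C/COP.
With T_C = 277.59 K, T_H = 277.59 × (1 + 1/9.93) = 305.55 K.
Converting, 305.55 K = 90.32°F.

90 °F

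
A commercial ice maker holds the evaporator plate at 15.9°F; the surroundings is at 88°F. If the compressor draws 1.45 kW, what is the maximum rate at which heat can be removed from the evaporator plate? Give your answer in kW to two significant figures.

9.6 kW

In absolute terms T_C = 264.21 K and T_H = 304.26 K, so ΔT = 40.06 K.
COP_Carnot = T_C/ΔT = 264.21/40.06 = 6.596.
Q̇_max = COP_Carnot × Ẇ = 6.596 × 1.450 kW = 9.564 kW.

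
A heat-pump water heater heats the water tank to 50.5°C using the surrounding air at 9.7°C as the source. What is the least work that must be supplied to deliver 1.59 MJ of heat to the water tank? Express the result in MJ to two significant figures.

0.20 MJ

In absolute terms T_C = 282.85 K and T_H = 323.65 K, so ΔT = 40.80 K.
The reversible limit is COP_HP = T_H/ΔT = 7.933, so W_min = Q_H/COP = Q_H·ΔT/T_H.
W_min = 1.590 × 40.80/323.65 = 0.2004 MJ.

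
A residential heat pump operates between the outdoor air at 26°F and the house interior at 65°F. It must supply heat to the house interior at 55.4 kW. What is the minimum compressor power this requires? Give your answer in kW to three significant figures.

4.12 kW

In absolute terms T_C = 269.82 K and T_H = 291.48 K, so ΔT = 21.67 K.
COP_Carnot = T_H/ΔT = 291.48/21.67 = 13.45.
Ẇ_min = Q̇/COP_Carnot = 55.40/13.45 = 4.118 kW.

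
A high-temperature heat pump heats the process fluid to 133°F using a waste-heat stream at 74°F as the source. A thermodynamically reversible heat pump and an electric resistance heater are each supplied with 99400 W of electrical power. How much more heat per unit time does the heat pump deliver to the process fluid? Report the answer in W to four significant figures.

In absolute terms T_C = 296.48 K and T_H = 329.26 K, so ΔT = 32.78 K.
COP_Carnot = T_H/ΔT = 329.26/32.78 = 10.05.
The heat pump delivers Q̇_H = COP × Ẇ = 998500 W; the resistance heater delivers Ẇ = 99400 W.
Extra = (COP − 1)·Ẇ = 899100 W.

899100 W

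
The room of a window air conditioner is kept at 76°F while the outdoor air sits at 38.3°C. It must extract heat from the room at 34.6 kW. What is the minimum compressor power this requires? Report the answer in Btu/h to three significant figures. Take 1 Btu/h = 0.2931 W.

In absolute terms T_C = 297.59 K and T_H = 311.45 K, so ΔT = 13.86 K.
COP_Carnot = T_C/ΔT = 297.59/13.86 = 21.48.
Ẇ_min = Q̇/COP_Carnot = 34.60/21.48 = 1.611 kW = 5496 Btu/h.

5500 Btu/h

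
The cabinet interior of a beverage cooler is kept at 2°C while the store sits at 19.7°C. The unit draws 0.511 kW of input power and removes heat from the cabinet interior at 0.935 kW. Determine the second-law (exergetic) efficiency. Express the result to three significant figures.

COP_actual = Q̇_C/Ẇ = 0.9350/0.5110 = 1.830.
In absolute terms T_C = 275.15 K and T_H = 292.85 K, so ΔT = 17.70 K.
COP_Carnot = T_C/ΔT = 275.15/17.70 = 15.55.
η_II = COP_actual/COP_Carnot = 1.830/15.55 = 0.1177.

0.118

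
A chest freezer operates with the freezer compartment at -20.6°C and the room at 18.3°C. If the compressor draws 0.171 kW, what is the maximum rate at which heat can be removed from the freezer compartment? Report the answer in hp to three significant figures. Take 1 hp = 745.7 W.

1.49 hp

In absolute terms T_C = 252.55 K and T_H = 291.45 K, so ΔT = 38.90 K.
COP_Carnot = T_C/ΔT = 252.55/38.90 = 6.492.
Q̇_max = COP_Carnot × Ẇ = 6.492 × 0.1710 kW = 1.110 kW = 1.489 hp.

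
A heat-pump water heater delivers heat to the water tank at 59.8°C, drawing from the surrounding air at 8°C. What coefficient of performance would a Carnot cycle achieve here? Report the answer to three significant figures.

In absolute terms T_C = 281.15 K and T_H = 332.95 K, so ΔT = 51.80 K.
For a reversible cycle, COP_Carnot = T_H/ΔT = 332.95/51.80 = 6.428.

6.43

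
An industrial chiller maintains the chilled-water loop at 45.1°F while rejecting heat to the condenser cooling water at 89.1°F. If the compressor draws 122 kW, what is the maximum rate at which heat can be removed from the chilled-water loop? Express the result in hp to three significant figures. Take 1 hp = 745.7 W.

In absolute terms T_C = 280.43 K and T_H = 304.87 K, so ΔT = 24.44 K.
COP_Carnot = T_C/ΔT = 280.43/24.44 = 11.47.
Q̇_max = COP_Carnot × Ẇ = 11.47 × 122.0 kW = 1400 kW = 1877 hp.

1880 hp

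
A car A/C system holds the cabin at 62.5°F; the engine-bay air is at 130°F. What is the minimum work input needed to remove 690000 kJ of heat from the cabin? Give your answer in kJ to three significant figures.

In absolute terms T_C = 290.09 K and T_H = 327.59 K, so ΔT = 37.50 K.
The reversible limit is COP_R = T_C/ΔT = 7.736, so W_min = Q_C/COP = Q_C·ΔT/T_C.
W_min = 690000 × 37.50/290.09 = 89200 kJ.

89200 kJ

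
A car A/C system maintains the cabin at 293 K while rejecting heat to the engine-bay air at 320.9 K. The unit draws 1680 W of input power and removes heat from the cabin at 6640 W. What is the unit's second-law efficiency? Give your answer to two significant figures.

0.38

COP_actual = Q̇_C/Ẇ = 6640/1680 = 3.952.
The reservoir spacing is ΔT = 320.9 − 293 = 27.90 K.
COP_Carnot = T_C/ΔT = 293.00/27.90 = 10.50.
η_II = COP_actual/COP_Carnot = 3.952/10.50 = 0.3764.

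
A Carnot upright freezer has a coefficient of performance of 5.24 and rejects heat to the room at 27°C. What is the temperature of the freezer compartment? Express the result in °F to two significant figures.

For a Carnot refrigerator COP_R = T_C/(T_H − T_C), so T_C = COP·T_H/(1 + COP).
With T_H = 300.15 K, T_C = 5.24 × 300.15/6.240 = 252.05 K.
Converting, 252.05 K = -5.98°F.

-6.0 °F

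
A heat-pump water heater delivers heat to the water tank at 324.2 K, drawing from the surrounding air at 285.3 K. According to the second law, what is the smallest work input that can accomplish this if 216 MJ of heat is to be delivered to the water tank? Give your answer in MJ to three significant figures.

25.9 MJ

The reservoir spacing is ΔT = 324.2 − 285.3 = 38.90 K.
The reversible limit is COP_HP = T_H/ΔT = 8.334, so W_min = Q_H/COP = Q_H·ΔT/T_H.
W_min = 216.0 × 38.90/324.20 = 25.92 MJ.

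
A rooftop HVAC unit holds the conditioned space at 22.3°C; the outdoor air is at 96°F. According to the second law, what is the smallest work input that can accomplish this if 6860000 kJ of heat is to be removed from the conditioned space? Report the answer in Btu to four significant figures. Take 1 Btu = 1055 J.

291700 Btu

In absolute terms T_C = 295.45 K and T_H = 308.71 K, so ΔT = 13.26 K.
The reversible limit is COP_R = T_C/ΔT = 22.29, so W_min = Q_C/COP = Q_C·ΔT/T_C.
W_min = 6860000 × 13.26/295.45 = 307800 kJ = 291700 Btu.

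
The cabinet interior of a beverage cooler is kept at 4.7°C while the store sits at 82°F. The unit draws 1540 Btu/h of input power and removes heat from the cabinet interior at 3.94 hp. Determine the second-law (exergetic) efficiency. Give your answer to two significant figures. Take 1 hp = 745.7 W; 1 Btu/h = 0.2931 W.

Converting, Q̇_C = 3.940 hp = 10020 Btu/h, so COP_actual = Q̇_C/Ẇ = 10020/1540 = 6.509.
In absolute terms T_C = 277.85 K and T_H = 300.93 K, so ΔT = 23.08 K.
COP_Carnot = T_C/ΔT = 277.85/23.08 = 12.04.
η_II = COP_actual/COP_Carnot = 6.509/12.04 = 0.5406.

0.54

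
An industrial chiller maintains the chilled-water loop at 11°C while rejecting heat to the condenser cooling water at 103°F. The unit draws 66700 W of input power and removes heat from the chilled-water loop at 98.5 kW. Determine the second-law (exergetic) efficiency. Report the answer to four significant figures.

0.1478

Converting, Q̇_C = 98.50 kW = 98500 W, so COP_actual = Q̇_C/Ẇ = 98500/66700 = 1.477.
In absolute terms T_C = 284.15 K and T_H = 312.59 K, so ΔT = 28.44 K.
COP_Carnot = T_C/ΔT = 284.15/28.44 = 9.990.
η_II = COP_actual/COP_Carnot = 1.477/9.990 = 0.1478.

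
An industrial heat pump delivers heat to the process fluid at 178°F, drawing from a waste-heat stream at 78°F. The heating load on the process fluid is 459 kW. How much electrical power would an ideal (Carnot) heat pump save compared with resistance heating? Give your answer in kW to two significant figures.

In absolute terms T_C = 298.71 K and T_H = 354.26 K, so ΔT = 55.56 K.
COP_Carnot = T_H/ΔT = 354.26/55.56 = 6.377.
Resistance heating needs Ẇ_res = Q̇_H = 459.0 kW; the reversible heat pump needs only Ẇ_hp = Q̇_H/COP = 71.98 kW.
Saving = 459.0 − 71.98 = 387.0 kW.

390 kW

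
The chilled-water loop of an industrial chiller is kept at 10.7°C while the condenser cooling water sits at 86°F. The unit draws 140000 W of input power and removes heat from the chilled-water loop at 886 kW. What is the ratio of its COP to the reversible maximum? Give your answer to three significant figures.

Converting, Q̇_C = 886.0 kW = 886000 W, so COP_actual = Q̇_C/Ẇ = 886000/140000 = 6.329.
In absolute terms T_C = 283.85 K and T_H = 303.15 K, so ΔT = 19.30 K.
COP_Carnot = T_C/ΔT = 283.85/19.30 = 14.71.
η_II = COP_actual/COP_Carnot = 6.329/14.71 = 0.4303.

0.430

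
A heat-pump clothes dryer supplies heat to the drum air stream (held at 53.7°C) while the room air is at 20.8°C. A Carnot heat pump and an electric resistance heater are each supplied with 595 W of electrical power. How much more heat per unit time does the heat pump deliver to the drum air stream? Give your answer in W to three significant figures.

In absolute terms T_C = 293.95 K and T_H = 326.85 K, so ΔT = 32.90 K.
COP_Carnot = T_H/ΔT = 326.85/32.90 = 9.935.
The heat pump delivers Q̇_H = COP × Ẇ = 5911 W; the resistance heater delivers Ẇ = 595.0 W.
Extra = (COP − 1)·Ẇ = 5316 W.

5320 W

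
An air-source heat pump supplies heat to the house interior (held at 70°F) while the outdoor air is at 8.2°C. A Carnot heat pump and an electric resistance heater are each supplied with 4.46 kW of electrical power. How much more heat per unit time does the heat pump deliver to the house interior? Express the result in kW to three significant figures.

97.2 kW

In absolute terms T_C = 281.35 K and T_H = 294.26 K, so ΔT = 12.91 K.
COP_Carnot = T_H/ΔT = 294.26/12.91 = 22.79.
The heat pump delivers Q̇_H = COP × Ẇ = 101.6 kW; the resistance heater delivers Ẇ = 4.460 kW.
Extra = (COP − 1)·Ẇ = 97.19 kW.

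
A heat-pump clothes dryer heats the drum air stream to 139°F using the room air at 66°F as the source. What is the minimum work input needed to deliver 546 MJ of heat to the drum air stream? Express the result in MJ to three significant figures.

66.6 MJ

In absolute terms T_C = 292.04 K and T_H = 332.59 K, so ΔT = 40.56 K.
The reversible limit is COP_HP = T_H/ΔT = 8.201, so W_min = Q_H/COP = Q_H·ΔT/T_H.
W_min = 546.0 × 40.56/332.59 = 66.58 MJ.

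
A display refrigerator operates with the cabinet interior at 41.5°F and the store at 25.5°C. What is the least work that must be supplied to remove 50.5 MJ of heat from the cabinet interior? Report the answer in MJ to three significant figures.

3.67 MJ

In absolute terms T_C = 278.43 K and T_H = 298.65 K, so ΔT = 20.22 K.
The reversible limit is COP_R = T_C/ΔT = 13.77, so W_min = Q_C/COP = Q_C·ΔT/T_C.
W_min = 50.50 × 20.22/278.43 = 3.668 MJ.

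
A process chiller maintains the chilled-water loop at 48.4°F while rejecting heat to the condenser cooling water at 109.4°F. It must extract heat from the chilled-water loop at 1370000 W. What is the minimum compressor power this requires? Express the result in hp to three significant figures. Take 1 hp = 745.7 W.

221 hp

In absolute terms T_C = 282.26 K and T_H = 316.15 K, so ΔT = 33.89 K.
COP_Carnot = T_C/ΔT = 282.26/33.89 = 8.329.
Ẇ_min = Q̇/COP_Carnot = 1370000/8.329 = 164500 W = 220.6 hp.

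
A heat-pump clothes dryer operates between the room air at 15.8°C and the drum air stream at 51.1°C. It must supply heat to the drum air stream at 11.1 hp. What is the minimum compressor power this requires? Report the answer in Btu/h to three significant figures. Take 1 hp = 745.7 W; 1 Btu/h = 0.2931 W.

3070 Btu/h

In absolute terms T_C = 288.95 K and T_H = 324.25 K, so ΔT = 35.30 K.
COP_Carnot = T_H/ΔT = 324.25/35.30 = 9.186.
Ẇ_min = Q̇/COP_Carnot = 11.10/9.186 = 1.208 hp = 3074 Btu/h.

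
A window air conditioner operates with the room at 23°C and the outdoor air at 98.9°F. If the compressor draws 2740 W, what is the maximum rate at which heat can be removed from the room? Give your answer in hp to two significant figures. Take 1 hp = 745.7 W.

In absolute terms T_C = 296.15 K and T_H = 310.32 K, so ΔT = 14.17 K.
COP_Carnot = T_C/ΔT = 296.15/14.17 = 20.90.
Q̇_max = COP_Carnot × Ẇ = 20.90 × 2740 W = 57280 W = 76.81 hp.

77 hp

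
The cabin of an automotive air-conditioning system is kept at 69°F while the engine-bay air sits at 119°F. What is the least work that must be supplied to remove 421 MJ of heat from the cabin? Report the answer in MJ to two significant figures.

In absolute terms T_C = 293.71 K and T_H = 321.48 K, so ΔT = 27.78 K.
The reversible limit is COP_R = T_C/ΔT = 10.57, so W_min = Q_C/COP = Q_C·ΔT/T_C.
W_min = 421.0 × 27.78/293.71 = 39.82 MJ.

40 MJ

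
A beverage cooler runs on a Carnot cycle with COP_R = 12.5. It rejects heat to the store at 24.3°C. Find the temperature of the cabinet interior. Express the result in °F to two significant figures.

36 °F

For a Carnot refrigerator COP_R = T_C/(T_H − T_C), so T_C = COP·T_H/(1 + COP).
With T_H = 297.45 K, T_C = 12.5 × 297.45/13.50 = 275.42 K.
Converting, 275.42 K = 36.08°F.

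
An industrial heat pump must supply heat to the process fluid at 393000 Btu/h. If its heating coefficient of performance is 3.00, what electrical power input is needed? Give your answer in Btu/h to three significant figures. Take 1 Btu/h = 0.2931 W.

131000 Btu/h

Ẇ = Q̇_H/COP_HP = 393000/3.00 = 131000 Btu/h.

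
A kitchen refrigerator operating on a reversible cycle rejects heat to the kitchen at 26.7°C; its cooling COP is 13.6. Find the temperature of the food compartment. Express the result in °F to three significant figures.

43.1 °F

For a Carnot refrigerator COP_R = T_C/(T_H − T_C), so T_C = COP·T_H/(1 + COP).
With T_H = 299.85 K, T_C = 13.6 × 299.85/14.60 = 279.31 K.
Converting, 279.31 K = 43.09°F.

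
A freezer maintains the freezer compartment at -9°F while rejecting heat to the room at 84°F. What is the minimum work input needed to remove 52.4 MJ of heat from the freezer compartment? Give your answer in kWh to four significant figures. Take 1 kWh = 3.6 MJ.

3.004 kWh

In absolute terms T_C = 250.37 K and T_H = 302.04 K, so ΔT = 51.67 K.
The reversible limit is COP_R = T_C/ΔT = 4.846, so W_min = Q_C/COP = Q_C·ΔT/T_C.
W_min = 52.40 × 51.67/250.37 = 10.81 MJ = 3.004 kWh.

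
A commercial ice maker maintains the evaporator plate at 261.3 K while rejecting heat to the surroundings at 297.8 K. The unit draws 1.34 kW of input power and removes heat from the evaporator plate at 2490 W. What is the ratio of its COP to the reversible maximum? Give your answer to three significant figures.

Converting, Q̇_C = 2490 W = 2.490 kW, so COP_actual = Q̇_C/Ẇ = 2.490/1.340 = 1.858.
The reservoir spacing is ΔT = 297.8 − 261.3 = 36.50 K.
COP_Carnot = T_C/ΔT = 261.30/36.50 = 7.159.
η_II = COP_actual/COP_Carnot = 1.858/7.159 = 0.2596.

0.260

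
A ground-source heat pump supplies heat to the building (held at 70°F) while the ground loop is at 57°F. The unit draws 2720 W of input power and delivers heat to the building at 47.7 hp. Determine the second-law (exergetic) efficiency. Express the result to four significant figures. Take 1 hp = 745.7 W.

Converting, Q̇_H = 47.70 hp = 35570 W, so COP_actual = Q̇_H/Ẇ = 35570/2720 = 13.08.
In absolute terms T_C = 287.04 K and T_H = 294.26 K, so ΔT = 7.222 K.
COP_Carnot = T_H/ΔT = 294.26/7.222 = 40.74.
η_II = COP_actual/COP_Carnot = 13.08/40.74 = 0.3210.

0.3210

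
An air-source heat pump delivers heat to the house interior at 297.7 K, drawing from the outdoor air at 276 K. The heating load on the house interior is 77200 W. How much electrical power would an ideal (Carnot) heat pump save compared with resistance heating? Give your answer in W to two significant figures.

The reservoir spacing is ΔT = 297.7 − 276 = 21.70 K.
COP_Carnot = T_H/ΔT = 297.70/21.70 = 13.72.
Resistance heating needs Ẇ_res = Q̇_H = 77200 W; the reversible heat pump needs only Ẇ_hp = Q̇_H/COP = 5627 W.
Saving = 77200 − 5627 = 71570 W.

72000 W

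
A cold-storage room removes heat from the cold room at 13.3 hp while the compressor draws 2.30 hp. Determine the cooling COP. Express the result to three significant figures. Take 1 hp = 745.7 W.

5.78

The first law gives Q̇_H = Q̇_C + Ẇ, so the three rates are Q̇_C = 13.30, Q̇_H = 15.60, Ẇ = 2.300 hp.
COP_R = Q̇_C/Ẇ = 13.30/2.300 = 5.783.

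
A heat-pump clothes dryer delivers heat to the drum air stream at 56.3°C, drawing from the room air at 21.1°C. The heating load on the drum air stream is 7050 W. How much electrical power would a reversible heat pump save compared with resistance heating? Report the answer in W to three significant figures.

6300 W

In absolute terms T_C = 294.25 K and T_H = 329.45 K, so ΔT = 35.20 K.
COP_Carnot = T_H/ΔT = 329.45/35.20 = 9.359.
Resistance heating needs Ẇ_res = Q̇_H = 7050 W; the reversible heat pump needs only Ẇ_hp = Q̇_H/COP = 753.3 W.
Saving = 7050 − 753.3 = 6297 W.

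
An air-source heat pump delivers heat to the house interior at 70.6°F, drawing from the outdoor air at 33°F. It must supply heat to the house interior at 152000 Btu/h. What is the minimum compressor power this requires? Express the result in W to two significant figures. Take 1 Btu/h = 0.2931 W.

3200 W

In absolute terms T_C = 273.71 K and T_H = 294.59 K, so ΔT = 20.89 K.
COP_Carnot = T_H/ΔT = 294.59/20.89 = 14.10.
Ẇ_min = Q̇/COP_Carnot = 152000/14.10 = 10780 Btu/h = 3159 W.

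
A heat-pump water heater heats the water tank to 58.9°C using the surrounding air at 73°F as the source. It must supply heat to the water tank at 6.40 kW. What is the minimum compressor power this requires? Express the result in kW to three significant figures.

0.696 kW

In absolute terms T_C = 295.93 K and T_H = 332.05 K, so ΔT = 36.12 K.
COP_Carnot = T_H/ΔT = 332.05/36.12 = 9.192.
Ẇ_min = Q̇/COP_Carnot = 6.400/9.192 = 0.6962 kW.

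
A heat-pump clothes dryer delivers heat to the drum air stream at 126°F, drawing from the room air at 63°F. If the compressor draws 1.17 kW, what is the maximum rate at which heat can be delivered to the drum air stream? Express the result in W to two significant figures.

11000 W

In absolute terms T_C = 290.37 K and T_H = 325.37 K, so ΔT = 35.00 K.
COP_Carnot = T_H/ΔT = 325.37/35.00 = 9.296.
Q̇_max = COP_Carnot × Ẇ = 9.296 × 1.170 kW = 10.88 kW = 10880 W.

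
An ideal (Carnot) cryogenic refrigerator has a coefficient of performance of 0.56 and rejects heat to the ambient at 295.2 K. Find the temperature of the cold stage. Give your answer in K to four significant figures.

For a Carnot refrigerator COP_R = T_C/(T_H − T_C), so T_C = COP·T_H/(1 + COP).
With T_H = 295.20 K, T_C = 0.56 × 295.20/1.560 = 105.97 K.

106.0 K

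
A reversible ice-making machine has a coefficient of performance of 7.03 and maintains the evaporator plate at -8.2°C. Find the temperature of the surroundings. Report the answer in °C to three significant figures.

29.5 °C

COP_R = T_C/(T_H − T_C) gives T_H − T_C = T_C/COP.
With T_C = 264.95 K, T_H = 264.95 × (1 + 1/7.03) = 302.64 K.
Converting, 302.64 K = 29.49°C.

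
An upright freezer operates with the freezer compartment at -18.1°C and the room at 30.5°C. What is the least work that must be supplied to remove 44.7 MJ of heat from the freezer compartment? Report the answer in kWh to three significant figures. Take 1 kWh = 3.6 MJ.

2.37 kWh

In absolute terms T_C = 255.05 K and T_H = 303.65 K, so ΔT = 48.60 K.
The reversible limit is COP_R = T_C/ΔT = 5.248, so W_min = Q_C/COP = Q_C·ΔT/T_C.
W_min = 44.70 × 48.60/255.05 = 8.518 MJ = 2.366 kWh.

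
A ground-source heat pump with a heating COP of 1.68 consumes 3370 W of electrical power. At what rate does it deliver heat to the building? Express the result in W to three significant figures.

5660 W

Q̇_H = COP_HP × Ẇ = 1.68 × 3370 = 5662 W.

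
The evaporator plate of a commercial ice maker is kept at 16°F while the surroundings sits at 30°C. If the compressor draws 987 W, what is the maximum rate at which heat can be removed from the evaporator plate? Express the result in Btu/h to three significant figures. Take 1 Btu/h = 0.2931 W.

22900 Btu/h

In absolute terms T_C = 264.26 K and T_H = 303.15 K, so ΔT = 38.89 K.
COP_Carnot = T_C/ΔT = 264.26/38.89 = 6.795.
Q̇_max = COP_Carnot × Ẇ = 6.795 × 987.0 W = 6707 W = 22880 Btu/h.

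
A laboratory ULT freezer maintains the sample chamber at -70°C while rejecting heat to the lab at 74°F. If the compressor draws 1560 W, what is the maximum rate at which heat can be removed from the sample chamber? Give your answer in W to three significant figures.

In absolute terms T_C = 203.15 K and T_H = 296.48 K, so ΔT = 93.33 K.
COP_Carnot = T_C/ΔT = 203.15/93.33 = 2.177.
Q̇_max = COP_Carnot × Ẇ = 2.177 × 1560 W = 3396 W.

3400 W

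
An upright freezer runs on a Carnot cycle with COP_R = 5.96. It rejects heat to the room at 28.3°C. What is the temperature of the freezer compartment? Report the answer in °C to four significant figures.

-15.01 °C

For a Carnot refrigerator COP_R = T_C/(T_H − T_C), so T_C = COP·T_H/(1 + COP).
With T_H = 301.45 K, T_C = 5.96 × 301.45/6.960 = 258.14 K.
Converting, 258.14 K = -15.01°C.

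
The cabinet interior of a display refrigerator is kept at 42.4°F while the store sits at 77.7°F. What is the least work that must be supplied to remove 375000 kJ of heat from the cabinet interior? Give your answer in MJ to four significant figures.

In absolute terms T_C = 278.93 K and T_H = 298.54 K, so ΔT = 19.61 K.
The reversible limit is COP_R = T_C/ΔT = 14.22, so W_min = Q_C/COP = Q_C·ΔT/T_C.
W_min = 375000 × 19.61/278.93 = 26370 kJ = 26.37 MJ.

26.37 MJ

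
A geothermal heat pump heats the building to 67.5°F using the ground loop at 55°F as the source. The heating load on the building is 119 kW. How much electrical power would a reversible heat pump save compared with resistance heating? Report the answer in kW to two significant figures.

120 kW

In absolute terms T_C = 285.93 K and T_H = 292.87 K, so ΔT = 6.944 K.
COP_Carnot = T_H/ΔT = 292.87/6.944 = 42.17.
Resistance heating needs Ẇ_res = Q̇_H = 119.0 kW; the reversible heat pump needs only Ẇ_hp = Q̇_H/COP = 2.822 kW.
Saving = 119.0 − 2.822 = 116.2 kW.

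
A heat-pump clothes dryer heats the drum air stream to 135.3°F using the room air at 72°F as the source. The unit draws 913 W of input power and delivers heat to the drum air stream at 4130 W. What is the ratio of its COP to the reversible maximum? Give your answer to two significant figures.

COP_actual = Q̇_H/Ẇ = 4130/913.0 = 4.524.
In absolute terms T_C = 295.37 K and T_H = 330.54 K, so ΔT = 35.17 K.
COP_Carnot = T_H/ΔT = 330.54/35.17 = 9.399.
η_II = COP_actual/COP_Carnot = 4.524/9.399 = 0.4813.

0.48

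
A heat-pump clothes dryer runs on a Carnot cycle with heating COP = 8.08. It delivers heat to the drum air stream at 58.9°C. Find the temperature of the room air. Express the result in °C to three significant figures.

17.8 °C

COP_HP = T_H/(T_H − T_C) gives T_H − T_C = T_H/COP.
With T_H = 332.05 K, T_C = 332.05 × (1 − 1/8.08) = 290.95 K.
Converting, 290.95 K = 17.80°C.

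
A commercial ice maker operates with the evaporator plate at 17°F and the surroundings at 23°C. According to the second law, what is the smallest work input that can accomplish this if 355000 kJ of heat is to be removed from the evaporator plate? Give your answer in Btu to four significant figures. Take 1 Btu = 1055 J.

39810 Btu

In absolute terms T_C = 264.82 K and T_H = 296.15 K, so ΔT = 31.33 K.
The reversible limit is COP_R = T_C/ΔT = 8.452, so W_min = Q_C/COP = Q_C·ΔT/T_C.
W_min = 355000 × 31.33/264.82 = 42000 kJ = 39810 Btu.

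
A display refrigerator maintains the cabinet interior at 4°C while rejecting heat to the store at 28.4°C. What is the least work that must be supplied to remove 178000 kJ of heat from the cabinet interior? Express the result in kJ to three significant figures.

In absolute terms T_C = 277.15 K and T_H = 301.55 K, so ΔT = 24.40 K.
The reversible limit is COP_R = T_C/ΔT = 11.36, so W_min = Q_C/COP = Q_C·ΔT/T_C.
W_min = 178000 × 24.40/277.15 = 15670 kJ.

15700 kJ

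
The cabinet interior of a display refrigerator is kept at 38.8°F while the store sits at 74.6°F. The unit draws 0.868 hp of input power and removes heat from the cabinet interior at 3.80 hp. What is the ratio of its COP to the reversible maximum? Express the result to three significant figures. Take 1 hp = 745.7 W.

0.314

COP_actual = Q̇_C/Ẇ = 3.800/0.8680 = 4.378.
In absolute terms T_C = 276.93 K and T_H = 296.82 K, so ΔT = 19.89 K.
COP_Carnot = T_C/ΔT = 276.93/19.89 = 13.92.
η_II = COP_actual/COP_Carnot = 4.378/13.92 = 0.3144.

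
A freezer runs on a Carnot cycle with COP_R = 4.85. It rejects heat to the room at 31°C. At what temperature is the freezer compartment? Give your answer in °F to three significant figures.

For a Carnot refrigerator COP_R = T_C/(T_H − T_C), so T_C = COP·T_H/(1 + COP).
With T_H = 304.15 K, T_C = 4.85 × 304.15/5.850 = 252.16 K.
Converting, 252.16 K = -5.78°F.

-5.78 °F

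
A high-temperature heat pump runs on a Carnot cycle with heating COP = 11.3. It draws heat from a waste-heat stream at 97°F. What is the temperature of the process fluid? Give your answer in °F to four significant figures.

COP_HP = T_H/(T_H − T_C) rearranges to T_H = COP·T_C/(COP − 1).
With T_C = 309.26 K, T_H = 11.3 × 309.26/10.30 = 339.29 K.
Converting, 339.29 K = 151.05°F.

151.0 °F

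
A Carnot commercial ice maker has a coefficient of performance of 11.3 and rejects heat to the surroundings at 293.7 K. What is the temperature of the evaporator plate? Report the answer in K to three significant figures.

270 K

For a Carnot refrigerator COP_R = T_C/(T_H − T_C), so T_C = COP·T_H/(1 + COP).
With T_H = 293.70 K, T_C = 11.3 × 293.70/12.30 = 269.82 K.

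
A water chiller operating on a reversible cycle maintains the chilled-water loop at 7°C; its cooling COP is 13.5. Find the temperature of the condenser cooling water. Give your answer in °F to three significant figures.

82.0 °F

COP_R = T_C/(T_H − T_C) gives T_H − T_C = T_C/COP.
With T_C = 280.15 K, T_H = 280.15 × (1 + 1/13.5) = 300.90 K.
Converting, 300.90 K = 81.95°F.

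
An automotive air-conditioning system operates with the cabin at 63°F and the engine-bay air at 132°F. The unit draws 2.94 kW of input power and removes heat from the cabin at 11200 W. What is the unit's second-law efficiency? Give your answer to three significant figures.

0.503

Converting, Q̇_C = 11200 W = 11.20 kW, so COP_actual = Q̇_C/Ẇ = 11.20/2.940 = 3.810.
In absolute terms T_C = 290.37 K and T_H = 328.71 K, so ΔT = 38.33 K.
COP_Carnot = T_C/ΔT = 290.37/38.33 = 7.575.
η_II = COP_actual/COP_Carnot = 3.810/7.575 = 0.5029.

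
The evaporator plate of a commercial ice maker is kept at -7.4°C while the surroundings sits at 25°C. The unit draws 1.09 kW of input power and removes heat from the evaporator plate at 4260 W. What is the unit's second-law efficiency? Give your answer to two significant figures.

0.48

Converting, Q̇_C = 4260 W = 4.260 kW, so COP_actual = Q̇_C/Ẇ = 4.260/1.090 = 3.908.
In absolute terms T_C = 265.75 K and T_H = 298.15 K, so ΔT = 32.40 K.
COP_Carnot = T_C/ΔT = 265.75/32.40 = 8.202.
η_II = COP_actual/COP_Carnot = 3.908/8.202 = 0.4765.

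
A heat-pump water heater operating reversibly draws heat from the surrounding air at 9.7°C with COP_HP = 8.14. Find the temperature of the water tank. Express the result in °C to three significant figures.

49.3 °C

COP_HP = T_H/(T_H − T_C) rearranges to T_H = COP·T_C/(COP − 1).
With T_C = 282.85 K, T_H = 8.14 × 282.85/7.140 = 322.46 K.
Converting, 322.46 K = 49.31°C.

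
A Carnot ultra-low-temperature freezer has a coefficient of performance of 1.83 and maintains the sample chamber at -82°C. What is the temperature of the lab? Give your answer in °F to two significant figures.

72 °F

COP_R = T_C/(T_H − T_C) gives T_H − T_C = T_C/COP.
With T_C = 191.15 K, T_H = 191.15 × (1 + 1/1.83) = 295.60 K.
Converting, 295.60 K = 72.42°F.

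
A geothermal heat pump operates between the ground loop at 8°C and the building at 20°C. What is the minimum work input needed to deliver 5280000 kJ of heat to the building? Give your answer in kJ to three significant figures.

In absolute terms T_C = 281.15 K and T_H = 293.15 K, so ΔT = 12.00 K.
The reversible limit is COP_HP = T_H/ΔT = 24.43, so W_min = Q_H/COP = Q_H·ΔT/T_H.
W_min = 5280000 × 12.00/293.15 = 216100 kJ.

216000 kJ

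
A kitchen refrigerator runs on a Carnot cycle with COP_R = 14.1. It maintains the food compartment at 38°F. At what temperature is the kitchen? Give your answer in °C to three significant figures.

22.9 °C

COP_R = T_C/(T_H − T_C) gives T_H − T_C = T_C/COP.
With T_C = 276.48 K, T_H = 276.48 × (1 + 1/14.1) = 296.09 K.
Converting, 296.09 K = 22.94°C.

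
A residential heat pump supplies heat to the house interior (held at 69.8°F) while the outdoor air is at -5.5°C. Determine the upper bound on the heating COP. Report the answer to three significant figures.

In absolute terms T_C = 267.65 K and T_H = 294.15 K, so ΔT = 26.50 K.
For a reversible cycle, COP_Carnot = T_H/ΔT = 294.15/26.50 = 11.10.

11.1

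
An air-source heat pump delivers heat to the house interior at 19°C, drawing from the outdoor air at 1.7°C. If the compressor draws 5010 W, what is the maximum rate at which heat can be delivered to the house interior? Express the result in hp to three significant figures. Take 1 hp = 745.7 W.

113 hp

In absolute terms T_C = 274.85 K and T_H = 292.15 K, so ΔT = 17.30 K.
COP_Carnot = T_H/ΔT = 292.15/17.30 = 16.89.
Q̇_max = COP_Carnot × Ẇ = 16.89 × 5010 W = 84610 W = 113.5 hp.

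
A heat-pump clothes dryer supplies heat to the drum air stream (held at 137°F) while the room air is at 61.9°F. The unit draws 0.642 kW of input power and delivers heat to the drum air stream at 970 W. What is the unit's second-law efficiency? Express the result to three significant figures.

Converting, Q̇_H = 970.0 W = 0.9700 kW, so COP_actual = Q̇_H/Ẇ = 0.9700/0.6420 = 1.511.
In absolute terms T_C = 289.76 K and T_H = 331.48 K, so ΔT = 41.72 K.
COP_Carnot = T_H/ΔT = 331.48/41.72 = 7.945.
η_II = COP_actual/COP_Carnot = 1.511/7.945 = 0.1902.

0.190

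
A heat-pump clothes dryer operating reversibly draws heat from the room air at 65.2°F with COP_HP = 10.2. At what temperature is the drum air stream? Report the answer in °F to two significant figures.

120 °F

COP_HP = T_H/(T_H − T_C) rearranges to T_H = COP·T_C/(COP − 1).
With T_C = 291.59 K, T_H = 10.2 × 291.59/9.200 = 323.29 K.
Converting, 323.29 K = 122.25°F.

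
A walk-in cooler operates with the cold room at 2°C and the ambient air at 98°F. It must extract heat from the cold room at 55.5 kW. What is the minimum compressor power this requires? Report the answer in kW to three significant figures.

6.99 kW

In absolute terms T_C = 275.15 K and T_H = 309.82 K, so ΔT = 34.67 K.
COP_Carnot = T_C/ΔT = 275.15/34.67 = 7.937.
Ẇ_min = Q̇/COP_Carnot = 55.50/7.937 = 6.993 kW.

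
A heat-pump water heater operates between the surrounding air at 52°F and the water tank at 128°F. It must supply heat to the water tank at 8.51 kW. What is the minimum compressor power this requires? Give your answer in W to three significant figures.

In absolute terms T_C = 284.26 K and T_H = 326.48 K, so ΔT = 42.22 K.
COP_Carnot = T_H/ΔT = 326.48/42.22 = 7.733.
Ẇ_min = Q̇/COP_Carnot = 8.510/7.733 = 1.101 kW = 1101 W.

1100 W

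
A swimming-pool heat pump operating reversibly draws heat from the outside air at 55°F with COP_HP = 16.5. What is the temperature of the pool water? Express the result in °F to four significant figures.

88.20 °F

COP_HP = T_H/(T_H − T_C) rearranges to T_H = COP·T_C/(COP − 1).
With T_C = 285.93 K, T_H = 16.5 × 285.93/15.50 = 304.37 K.
Converting, 304.37 K = 88.20°F.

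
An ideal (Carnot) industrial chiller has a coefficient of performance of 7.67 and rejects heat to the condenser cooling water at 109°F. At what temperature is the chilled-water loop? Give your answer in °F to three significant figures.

43.4 °F

For a Carnot refrigerator COP_R = T_C/(T_H − T_C), so T_C = COP·T_H/(1 + COP).
With T_H = 315.93 K, T_C = 7.67 × 315.93/8.670 = 279.49 K.
Converting, 279.49 K = 43.41°F.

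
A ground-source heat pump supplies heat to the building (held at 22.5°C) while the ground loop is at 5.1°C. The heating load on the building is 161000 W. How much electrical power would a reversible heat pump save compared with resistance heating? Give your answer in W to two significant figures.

In absolute terms T_C = 278.25 K and T_H = 295.65 K, so ΔT = 17.40 K.
COP_Carnot = T_H/ΔT = 295.65/17.40 = 16.99.
Resistance heating needs Ẇ_res = Q̇_H = 161000 W; the reversible heat pump needs only Ẇ_hp = Q̇_H/COP = 9475 W.
Saving = 161000 − 9475 = 151500 W.

150000 W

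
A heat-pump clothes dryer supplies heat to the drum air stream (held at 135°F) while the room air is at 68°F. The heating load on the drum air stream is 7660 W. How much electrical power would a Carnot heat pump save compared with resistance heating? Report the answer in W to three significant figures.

6800 W

In absolute terms T_C = 293.15 K and T_H = 330.37 K, so ΔT = 37.22 K.
COP_Carnot = T_H/ΔT = 330.37/37.22 = 8.876.
Resistance heating needs Ẇ_res = Q̇_H = 7660 W; the reversible heat pump needs only Ẇ_hp = Q̇_H/COP = 863.0 W.
Saving = 7660 − 863.0 = 6797 W.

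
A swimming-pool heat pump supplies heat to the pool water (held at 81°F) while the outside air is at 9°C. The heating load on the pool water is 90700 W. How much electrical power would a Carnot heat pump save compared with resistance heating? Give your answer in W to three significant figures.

In absolute terms T_C = 282.15 K and T_H = 300.37 K, so ΔT = 18.22 K.
COP_Carnot = T_H/ΔT = 300.37/18.22 = 16.48.
Resistance heating needs Ẇ_res = Q̇_H = 90700 W; the reversible heat pump needs only Ẇ_hp = Q̇_H/COP = 5502 W.
Saving = 90700 − 5502 = 85200 W.

85200 W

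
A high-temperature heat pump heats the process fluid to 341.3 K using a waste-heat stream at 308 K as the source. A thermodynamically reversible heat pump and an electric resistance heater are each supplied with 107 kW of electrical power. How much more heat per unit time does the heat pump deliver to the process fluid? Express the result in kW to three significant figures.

990 kW

The reservoir spacing is ΔT = 341.3 − 308 = 33.30 K.
COP_Carnot = T_H/ΔT = 341.30/33.30 = 10.25.
The heat pump delivers Q̇_H = COP × Ẇ = 1097 kW; the resistance heater delivers Ẇ = 107.0 kW.
Extra = (COP − 1)·Ẇ = 989.7 kW.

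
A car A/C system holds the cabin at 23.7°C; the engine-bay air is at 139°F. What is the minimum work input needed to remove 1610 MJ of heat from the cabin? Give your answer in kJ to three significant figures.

In absolute terms T_C = 296.85 K and T_H = 332.59 K, so ΔT = 35.74 K.
The reversible limit is COP_R = T_C/ΔT = 8.305, so W_min = Q_C/COP = Q_C·ΔT/T_C.
W_min = 1610 × 35.74/296.85 = 193.9 MJ = 193900 kJ.

194000 kJ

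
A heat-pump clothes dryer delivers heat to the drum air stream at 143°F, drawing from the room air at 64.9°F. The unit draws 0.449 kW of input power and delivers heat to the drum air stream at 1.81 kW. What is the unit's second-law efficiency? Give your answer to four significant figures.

COP_actual = Q̇_H/Ẇ = 1.810/0.4490 = 4.031.
In absolute terms T_C = 291.43 K and T_H = 334.82 K, so ΔT = 43.39 K.
COP_Carnot = T_H/ΔT = 334.82/43.39 = 7.717.
η_II = COP_actual/COP_Carnot = 4.031/7.717 = 0.5224.

0.5224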